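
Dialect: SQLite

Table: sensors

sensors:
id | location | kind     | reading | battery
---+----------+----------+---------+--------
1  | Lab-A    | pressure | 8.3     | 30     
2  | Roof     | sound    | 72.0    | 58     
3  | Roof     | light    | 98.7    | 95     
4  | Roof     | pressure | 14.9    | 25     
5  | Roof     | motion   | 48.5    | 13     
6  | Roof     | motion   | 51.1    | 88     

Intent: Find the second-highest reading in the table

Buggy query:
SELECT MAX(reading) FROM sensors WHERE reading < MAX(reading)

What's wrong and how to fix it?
Bug: The inner MAX is an aggregate inside WHERE, which is not allowed

Fix: Compute the overall MAX in a subquery, then take MAX of rows below it

Corrected query:
SELECT MAX(reading) FROM sensors WHERE reading < (SELECT MAX(reading) FROM sensors)

Result:
MAX(reading)
------------
72          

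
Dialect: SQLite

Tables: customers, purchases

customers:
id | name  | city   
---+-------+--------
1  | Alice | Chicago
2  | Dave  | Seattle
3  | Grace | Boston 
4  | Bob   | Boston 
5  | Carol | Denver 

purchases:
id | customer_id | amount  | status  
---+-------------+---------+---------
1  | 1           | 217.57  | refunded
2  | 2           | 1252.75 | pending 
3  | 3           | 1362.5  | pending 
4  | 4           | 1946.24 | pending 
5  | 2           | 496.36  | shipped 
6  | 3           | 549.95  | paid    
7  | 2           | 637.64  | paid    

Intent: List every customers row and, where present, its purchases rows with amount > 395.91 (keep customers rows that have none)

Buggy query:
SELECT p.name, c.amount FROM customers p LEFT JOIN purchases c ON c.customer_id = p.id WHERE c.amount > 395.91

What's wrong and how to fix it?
Bug: Filtering c.amount in WHERE discards the NULL rows produced by LEFT JOIN, turning it into an inner join

Fix: Move the right-table condition into the ON clause so unmatched parents are kept

Corrected query:
SELECT p.name, c.amount FROM customers p LEFT JOIN purchases c ON c.customer_id = p.id AND c.amount > 395.91

Result:
name  | amount 
------+--------
Alice | NULL   
Dave  | 496.36 
Dave  | 637.64 
Dave  | 1252.75
Grace | 549.95 
Grace | 1362.5 
Bob   | 1946.24
Carol | NULL   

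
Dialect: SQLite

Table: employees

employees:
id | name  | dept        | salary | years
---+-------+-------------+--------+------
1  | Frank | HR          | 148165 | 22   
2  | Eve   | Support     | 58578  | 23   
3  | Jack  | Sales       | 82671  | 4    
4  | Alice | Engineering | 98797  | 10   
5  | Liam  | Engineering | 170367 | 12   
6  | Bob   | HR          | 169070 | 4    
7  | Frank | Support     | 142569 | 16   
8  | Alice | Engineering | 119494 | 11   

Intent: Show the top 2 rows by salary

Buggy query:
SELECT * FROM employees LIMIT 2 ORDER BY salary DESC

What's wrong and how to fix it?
Bug: LIMIT must come after ORDER BY

Fix: Sort with ORDER BY, then apply LIMIT

Corrected query:
SELECT * FROM employees ORDER BY salary DESC LIMIT 2

Result:
id | name | dept        | salary | years
---+------+-------------+--------+------
5  | Liam | Engineering | 170367 | 12   
6  | Bob  | HR          | 169070 | 4    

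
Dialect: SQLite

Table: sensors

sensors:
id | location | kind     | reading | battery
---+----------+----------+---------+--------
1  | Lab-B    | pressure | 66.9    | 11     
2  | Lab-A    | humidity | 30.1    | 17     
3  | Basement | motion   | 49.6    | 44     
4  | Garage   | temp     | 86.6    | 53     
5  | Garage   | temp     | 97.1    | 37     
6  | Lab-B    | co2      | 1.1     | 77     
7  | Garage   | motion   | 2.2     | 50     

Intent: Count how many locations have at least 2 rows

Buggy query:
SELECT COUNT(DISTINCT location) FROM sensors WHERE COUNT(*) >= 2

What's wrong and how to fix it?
Bug: COUNT(*) cannot appear in WHERE; the per-group count doesn't exist yet

Fix: Use a subquery that GROUPs and filters with HAVING, then count its rows

Corrected query:
SELECT COUNT(*) FROM (SELECT location FROM sensors GROUP BY location HAVING COUNT(*) >= 2)

Result:
COUNT(*)
--------
2       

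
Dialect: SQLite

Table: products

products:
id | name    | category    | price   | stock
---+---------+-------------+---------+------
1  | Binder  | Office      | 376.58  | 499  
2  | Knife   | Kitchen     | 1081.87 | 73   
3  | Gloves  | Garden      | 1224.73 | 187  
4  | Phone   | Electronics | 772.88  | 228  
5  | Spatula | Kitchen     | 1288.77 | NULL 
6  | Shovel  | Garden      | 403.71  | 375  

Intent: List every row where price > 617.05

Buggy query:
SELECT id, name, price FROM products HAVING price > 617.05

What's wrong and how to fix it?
Bug: HAVING filters the output of aggregation, but this query has no GROUP BY and no aggregate functions, so SQLite rejects it (HAVING clause on a non-aggregate query); the condition here is per row

Fix: Use WHERE for row-level filtering

Corrected query:
SELECT id, name, price FROM products WHERE price > 617.05

Result:
id | name    | price  
---+---------+--------
2  | Knife   | 1081.87
3  | Gloves  | 1224.73
4  | Phone   | 772.88 
5  | Spatula | 1288.77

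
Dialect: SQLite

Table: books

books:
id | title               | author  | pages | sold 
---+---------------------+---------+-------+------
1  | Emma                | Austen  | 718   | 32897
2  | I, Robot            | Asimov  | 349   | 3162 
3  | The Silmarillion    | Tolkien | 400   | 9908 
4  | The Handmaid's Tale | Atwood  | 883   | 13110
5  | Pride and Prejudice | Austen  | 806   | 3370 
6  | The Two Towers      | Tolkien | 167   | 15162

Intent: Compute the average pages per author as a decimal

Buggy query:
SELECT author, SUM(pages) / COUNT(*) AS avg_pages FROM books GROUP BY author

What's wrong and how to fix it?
Bug: SUM(pages) and COUNT(*) are both integers; the division truncates the fractional part

Fix: Multiply by 1.0 (or CAST to REAL) to force floating-point division

Corrected query:
SELECT author, SUM(pages) * 1.0 / COUNT(*) AS avg_pages FROM books GROUP BY author

Result:
author  | avg_pages
--------+----------
Asimov  | 349      
Atwood  | 883      
Austen  | 762      
Tolkien | 283.5    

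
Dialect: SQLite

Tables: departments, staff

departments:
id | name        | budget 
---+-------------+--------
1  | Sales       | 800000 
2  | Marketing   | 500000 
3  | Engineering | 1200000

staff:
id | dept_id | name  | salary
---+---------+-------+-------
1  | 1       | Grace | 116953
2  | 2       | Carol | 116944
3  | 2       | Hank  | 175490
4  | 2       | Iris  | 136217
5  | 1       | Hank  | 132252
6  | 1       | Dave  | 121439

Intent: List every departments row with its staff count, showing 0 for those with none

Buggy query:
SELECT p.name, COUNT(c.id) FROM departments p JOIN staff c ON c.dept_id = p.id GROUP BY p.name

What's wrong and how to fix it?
Bug: INNER JOIN drops departments rows that have no matching staff rows

Fix: Use LEFT JOIN so parents without children still appear (COUNT(c.id) gives 0)

Corrected query:
SELECT p.name, COUNT(c.id) FROM departments p LEFT JOIN staff c ON c.dept_id = p.id GROUP BY p.name

Result:
name        | COUNT(c.id)
------------+------------
Engineering | 0          
Marketing   | 3          
Sales       | 3          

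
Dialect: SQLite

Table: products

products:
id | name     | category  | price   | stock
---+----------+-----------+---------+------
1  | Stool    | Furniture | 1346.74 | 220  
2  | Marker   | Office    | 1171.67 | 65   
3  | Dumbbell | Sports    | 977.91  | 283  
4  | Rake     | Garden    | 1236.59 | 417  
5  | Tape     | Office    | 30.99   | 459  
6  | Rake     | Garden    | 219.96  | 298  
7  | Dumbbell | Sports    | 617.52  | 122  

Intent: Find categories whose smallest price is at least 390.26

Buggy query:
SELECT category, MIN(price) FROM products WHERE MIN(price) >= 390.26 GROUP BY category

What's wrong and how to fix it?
Bug: Aggregates like MIN are computed per group after WHERE runs

Fix: Use HAVING for the per-group MIN condition

Corrected query:
SELECT category, MIN(price) FROM products GROUP BY category HAVING MIN(price) >= 390.26

Result:
category  | MIN(price)
----------+-----------
Furniture | 1346.74   
Sports    | 617.52    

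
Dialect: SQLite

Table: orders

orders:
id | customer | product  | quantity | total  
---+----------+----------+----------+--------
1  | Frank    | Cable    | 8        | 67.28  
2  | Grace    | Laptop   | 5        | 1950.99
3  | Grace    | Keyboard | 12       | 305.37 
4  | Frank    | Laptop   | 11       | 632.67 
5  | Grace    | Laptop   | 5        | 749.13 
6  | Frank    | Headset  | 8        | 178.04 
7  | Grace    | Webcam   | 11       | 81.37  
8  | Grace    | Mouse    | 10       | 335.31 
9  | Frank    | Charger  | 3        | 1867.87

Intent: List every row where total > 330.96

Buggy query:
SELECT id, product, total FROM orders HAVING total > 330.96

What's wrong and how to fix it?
Bug: HAVING filters the output of aggregation, but this query has no GROUP BY and no aggregate functions, so SQLite rejects it (HAVING clause on a non-aggregate query); the condition here is per row

Fix: Replace HAVING with WHERE since the condition applies to individual rows

Corrected query:
SELECT id, product, total FROM orders WHERE total > 330.96

Result:
id | product | total  
---+---------+--------
2  | Laptop  | 1950.99
4  | Laptop  | 632.67 
5  | Laptop  | 749.13 
8  | Mouse   | 335.31 
9  | Charger | 1867.87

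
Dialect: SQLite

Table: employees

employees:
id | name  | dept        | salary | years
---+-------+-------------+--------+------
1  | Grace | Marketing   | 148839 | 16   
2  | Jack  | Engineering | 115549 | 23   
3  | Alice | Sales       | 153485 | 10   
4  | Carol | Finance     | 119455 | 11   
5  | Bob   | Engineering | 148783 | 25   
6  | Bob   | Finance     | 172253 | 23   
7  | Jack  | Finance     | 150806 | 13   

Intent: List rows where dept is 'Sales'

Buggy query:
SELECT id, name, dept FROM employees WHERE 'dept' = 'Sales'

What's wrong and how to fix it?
Bug: Single quotes denote string literals in SQL; the column name is being compared as a constant string

Fix: Remove the quotes around the column name (or use double quotes for an identifier)

Corrected query:
SELECT id, name, dept FROM employees WHERE dept = 'Sales'

Result:
id | name  | dept 
---+-------+------
3  | Alice | Sales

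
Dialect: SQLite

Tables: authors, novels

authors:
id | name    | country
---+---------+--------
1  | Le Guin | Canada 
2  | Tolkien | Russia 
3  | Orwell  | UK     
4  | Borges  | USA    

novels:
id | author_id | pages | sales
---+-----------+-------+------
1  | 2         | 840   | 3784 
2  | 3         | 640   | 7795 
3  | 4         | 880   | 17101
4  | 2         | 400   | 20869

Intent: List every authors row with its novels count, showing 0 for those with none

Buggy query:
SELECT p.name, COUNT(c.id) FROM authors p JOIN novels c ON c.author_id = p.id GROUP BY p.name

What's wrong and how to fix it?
Bug: INNER JOIN drops authors rows that have no matching novels rows

Fix: Switch to LEFT JOIN to retain unmatched parent rows

Corrected query:
SELECT p.name, COUNT(c.id) FROM authors p LEFT JOIN novels c ON c.author_id = p.id GROUP BY p.name

Result:
name    | COUNT(c.id)
--------+------------
Borges  | 1          
Le Guin | 0          
Orwell  | 1          
Tolkien | 2          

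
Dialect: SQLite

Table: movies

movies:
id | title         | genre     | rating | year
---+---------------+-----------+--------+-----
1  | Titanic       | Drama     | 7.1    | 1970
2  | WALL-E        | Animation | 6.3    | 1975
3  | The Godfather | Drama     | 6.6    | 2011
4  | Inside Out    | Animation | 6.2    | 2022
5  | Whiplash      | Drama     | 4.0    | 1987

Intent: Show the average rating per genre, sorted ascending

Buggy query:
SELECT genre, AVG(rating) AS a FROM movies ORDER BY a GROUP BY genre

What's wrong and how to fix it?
Bug: GROUP BY must precede ORDER BY

Fix: Move ORDER BY to the end, after GROUP BY

Corrected query:
SELECT genre, AVG(rating) AS a FROM movies GROUP BY genre ORDER BY a

Result:
genre     | a   
----------+-----
Drama     | 5.9 
Animation | 6.25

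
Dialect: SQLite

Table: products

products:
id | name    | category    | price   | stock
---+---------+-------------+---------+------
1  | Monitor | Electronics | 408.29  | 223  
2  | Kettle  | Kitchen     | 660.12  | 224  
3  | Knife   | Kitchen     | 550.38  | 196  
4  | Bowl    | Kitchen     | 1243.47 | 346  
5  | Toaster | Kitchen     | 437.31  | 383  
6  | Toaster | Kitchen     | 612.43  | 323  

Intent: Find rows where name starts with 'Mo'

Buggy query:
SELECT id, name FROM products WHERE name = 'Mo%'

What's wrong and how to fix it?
Bug: '=' compares the literal string including the % character; pattern matching needs LIKE

Fix: Replace '=' with LIKE so 'Mo%' is treated as a pattern

Corrected query:
SELECT id, name FROM products WHERE name LIKE 'Mo%'

Result:
id | name   
---+--------
1  | Monitor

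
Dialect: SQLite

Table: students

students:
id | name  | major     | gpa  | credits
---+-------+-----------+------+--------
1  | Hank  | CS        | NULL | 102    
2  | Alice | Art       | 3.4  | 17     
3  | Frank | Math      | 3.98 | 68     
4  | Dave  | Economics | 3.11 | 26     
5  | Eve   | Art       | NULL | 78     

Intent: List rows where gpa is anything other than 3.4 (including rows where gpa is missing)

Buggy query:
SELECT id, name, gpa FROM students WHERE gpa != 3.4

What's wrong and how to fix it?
Bug: 'gpa != 3.4' is unknown when gpa is NULL, so NULL rows are silently excluded

Fix: Handle NULL separately with IS NULL alongside the inequality

Corrected query:
SELECT id, name, gpa FROM students WHERE gpa != 3.4 OR gpa IS NULL

Result:
id | name  | gpa 
---+-------+-----
1  | Hank  | NULL
3  | Frank | 3.98
4  | Dave  | 3.11
5  | Eve   | NULL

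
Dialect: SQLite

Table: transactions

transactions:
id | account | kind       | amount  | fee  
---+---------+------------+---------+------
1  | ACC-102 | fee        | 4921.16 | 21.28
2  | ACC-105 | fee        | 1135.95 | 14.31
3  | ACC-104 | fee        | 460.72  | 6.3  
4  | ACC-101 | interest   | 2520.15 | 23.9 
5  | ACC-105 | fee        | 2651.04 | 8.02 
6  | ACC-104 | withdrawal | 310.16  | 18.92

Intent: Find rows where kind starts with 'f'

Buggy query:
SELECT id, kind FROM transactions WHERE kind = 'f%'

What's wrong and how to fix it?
Bug: '=' compares the literal string including the % character; pattern matching needs LIKE

Fix: Use LIKE for wildcard pattern matching

Corrected query:
SELECT id, kind FROM transactions WHERE kind LIKE 'f%'

Result:
id | kind
---+-----
1  | fee 
2  | fee 
3  | fee 
5  | fee 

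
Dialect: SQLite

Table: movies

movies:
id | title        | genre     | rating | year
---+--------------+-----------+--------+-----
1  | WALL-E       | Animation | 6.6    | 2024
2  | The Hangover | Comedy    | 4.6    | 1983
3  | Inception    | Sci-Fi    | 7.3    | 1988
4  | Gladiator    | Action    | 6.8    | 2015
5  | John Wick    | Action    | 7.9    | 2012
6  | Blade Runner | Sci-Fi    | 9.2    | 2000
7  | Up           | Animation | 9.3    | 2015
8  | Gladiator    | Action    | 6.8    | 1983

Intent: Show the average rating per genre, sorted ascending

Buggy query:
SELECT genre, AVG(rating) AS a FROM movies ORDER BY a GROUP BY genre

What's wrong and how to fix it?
Bug: GROUP BY must precede ORDER BY

Fix: Move ORDER BY to the end, after GROUP BY

Corrected query:
SELECT genre, AVG(rating) AS a FROM movies GROUP BY genre ORDER BY a

Result:
genre     | a       
----------+---------
Comedy    | 4.6     
Action    | 7.166667
Animation | 7.95    
Sci-Fi    | 8.25    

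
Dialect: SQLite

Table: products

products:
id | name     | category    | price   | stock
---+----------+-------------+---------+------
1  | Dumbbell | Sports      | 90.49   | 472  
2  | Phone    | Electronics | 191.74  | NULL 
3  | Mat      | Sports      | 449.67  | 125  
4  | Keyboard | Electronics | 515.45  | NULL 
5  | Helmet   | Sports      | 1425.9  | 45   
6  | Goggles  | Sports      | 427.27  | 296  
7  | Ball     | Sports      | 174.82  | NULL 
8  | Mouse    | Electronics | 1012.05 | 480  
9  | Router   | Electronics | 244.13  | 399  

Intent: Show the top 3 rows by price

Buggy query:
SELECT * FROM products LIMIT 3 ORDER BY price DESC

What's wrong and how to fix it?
Bug: LIMIT must come after ORDER BY

Fix: Sort with ORDER BY, then apply LIMIT

Corrected query:
SELECT * FROM products ORDER BY price DESC LIMIT 3

Result:
id | name     | category    | price   | stock
---+----------+-------------+---------+------
5  | Helmet   | Sports      | 1425.9  | 45   
8  | Mouse    | Electronics | 1012.05 | 480  
4  | Keyboard | Electronics | 515.45  | NULL 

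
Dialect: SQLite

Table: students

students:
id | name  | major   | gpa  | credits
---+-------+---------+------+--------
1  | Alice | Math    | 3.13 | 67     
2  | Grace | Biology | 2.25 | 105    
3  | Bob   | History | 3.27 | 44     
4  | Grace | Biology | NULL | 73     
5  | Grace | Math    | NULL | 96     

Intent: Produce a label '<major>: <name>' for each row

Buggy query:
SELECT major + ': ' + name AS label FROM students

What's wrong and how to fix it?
Bug: '+' is numeric addition; on text columns SQLite converts them to 0 instead of concatenating

Fix: Use the || operator for string concatenation

Corrected query:
SELECT major || ': ' || name AS label FROM students

Result:
label         
--------------
Math: Alice   
Biology: Grace
History: Bob  
Biology: Grace
Math: Grace   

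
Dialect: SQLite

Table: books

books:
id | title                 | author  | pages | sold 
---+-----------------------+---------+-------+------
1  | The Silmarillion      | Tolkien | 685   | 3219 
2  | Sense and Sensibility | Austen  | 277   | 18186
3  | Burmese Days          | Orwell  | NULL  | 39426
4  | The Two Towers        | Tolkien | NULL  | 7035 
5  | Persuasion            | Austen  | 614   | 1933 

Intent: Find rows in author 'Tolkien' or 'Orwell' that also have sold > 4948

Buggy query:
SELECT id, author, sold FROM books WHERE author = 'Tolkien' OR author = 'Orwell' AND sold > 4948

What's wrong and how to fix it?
Bug: Without parentheses, AND is evaluated before OR, so the sold filter only applies to the 'Orwell' branch

Fix: Group the OR with parentheses (or use IN), then AND the threshold

Corrected query:
SELECT id, author, sold FROM books WHERE (author = 'Tolkien' OR author = 'Orwell') AND sold > 4948

Result:
id | author  | sold 
---+---------+------
3  | Orwell  | 39426
4  | Tolkien | 7035 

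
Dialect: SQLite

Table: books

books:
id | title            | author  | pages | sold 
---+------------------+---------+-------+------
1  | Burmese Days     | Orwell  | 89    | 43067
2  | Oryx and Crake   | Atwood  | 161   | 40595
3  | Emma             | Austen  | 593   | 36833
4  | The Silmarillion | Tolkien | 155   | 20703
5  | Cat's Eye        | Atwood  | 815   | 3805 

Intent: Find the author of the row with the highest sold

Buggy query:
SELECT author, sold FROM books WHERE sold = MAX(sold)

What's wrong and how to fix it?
Bug: MAX(sold) is an aggregate and cannot be used directly in WHERE

Fix: Use a subquery: WHERE sold = (SELECT MAX(sold) FROM books)

Corrected query:
SELECT author, sold FROM books WHERE sold = (SELECT MAX(sold) FROM books)

Result:
author | sold 
-------+------
Orwell | 43067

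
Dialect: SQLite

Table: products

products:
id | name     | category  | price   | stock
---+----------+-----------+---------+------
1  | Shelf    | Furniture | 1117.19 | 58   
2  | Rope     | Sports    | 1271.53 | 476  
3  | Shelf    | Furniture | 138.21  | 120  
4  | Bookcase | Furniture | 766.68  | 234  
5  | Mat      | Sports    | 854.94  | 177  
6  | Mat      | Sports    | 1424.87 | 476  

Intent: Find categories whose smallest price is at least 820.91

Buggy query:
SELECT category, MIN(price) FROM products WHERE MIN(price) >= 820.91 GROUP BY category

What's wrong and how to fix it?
Bug: MIN() in WHERE is a misuse of aggregate

Fix: Replace WHERE with HAVING after the GROUP BY

Corrected query:
SELECT category, MIN(price) FROM products GROUP BY category HAVING MIN(price) >= 820.91

Result:
category | MIN(price)
---------+-----------
Sports   | 854.94    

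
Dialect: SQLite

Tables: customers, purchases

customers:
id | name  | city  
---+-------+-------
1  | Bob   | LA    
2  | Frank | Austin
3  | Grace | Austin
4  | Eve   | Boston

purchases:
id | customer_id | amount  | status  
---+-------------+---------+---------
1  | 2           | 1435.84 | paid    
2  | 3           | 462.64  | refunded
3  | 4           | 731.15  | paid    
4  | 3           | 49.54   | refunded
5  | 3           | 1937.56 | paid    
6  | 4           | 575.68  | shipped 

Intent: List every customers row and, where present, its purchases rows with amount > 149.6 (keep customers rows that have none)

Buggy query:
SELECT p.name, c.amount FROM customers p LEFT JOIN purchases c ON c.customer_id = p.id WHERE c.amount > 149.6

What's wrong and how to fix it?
Bug: A WHERE condition on the right-hand table after LEFT JOIN drops unmatched parents

Fix: Put 'c.amount > 149.6' in the JOIN's ON clause instead of WHERE

Corrected query:
SELECT p.name, c.amount FROM customers p LEFT JOIN purchases c ON c.customer_id = p.id AND c.amount > 149.6

Result:
name  | amount 
------+--------
Bob   | NULL   
Frank | 1435.84
Grace | 462.64 
Grace | 1937.56
Eve   | 575.68 
Eve   | 731.15 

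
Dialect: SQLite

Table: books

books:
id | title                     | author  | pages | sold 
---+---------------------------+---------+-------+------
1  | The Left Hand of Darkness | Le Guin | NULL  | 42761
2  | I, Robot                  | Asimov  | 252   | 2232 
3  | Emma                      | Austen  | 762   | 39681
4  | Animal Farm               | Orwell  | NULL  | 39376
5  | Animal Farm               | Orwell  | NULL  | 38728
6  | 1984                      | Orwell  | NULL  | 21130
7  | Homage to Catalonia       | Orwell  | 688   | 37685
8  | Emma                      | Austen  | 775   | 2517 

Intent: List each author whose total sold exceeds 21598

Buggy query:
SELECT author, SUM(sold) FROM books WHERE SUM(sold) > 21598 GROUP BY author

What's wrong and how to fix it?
Bug: SUM(sold) is an aggregate, but WHERE filters rows before aggregation

Fix: Move the aggregate condition to a HAVING clause

Corrected query:
SELECT author, SUM(sold) FROM books GROUP BY author HAVING SUM(sold) > 21598

Result:
author  | SUM(sold)
--------+----------
Austen  | 42198    
Le Guin | 42761    
Orwell  | 136919   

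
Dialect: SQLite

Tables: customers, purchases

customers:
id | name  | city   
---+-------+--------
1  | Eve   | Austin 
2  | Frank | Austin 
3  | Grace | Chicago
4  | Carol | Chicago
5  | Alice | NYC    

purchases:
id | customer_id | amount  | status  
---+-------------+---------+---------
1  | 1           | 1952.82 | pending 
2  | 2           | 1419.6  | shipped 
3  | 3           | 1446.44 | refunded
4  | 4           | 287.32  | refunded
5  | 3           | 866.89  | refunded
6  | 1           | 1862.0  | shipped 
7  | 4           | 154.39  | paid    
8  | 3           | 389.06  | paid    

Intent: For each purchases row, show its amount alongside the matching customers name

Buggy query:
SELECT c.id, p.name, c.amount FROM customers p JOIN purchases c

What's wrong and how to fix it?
Bug: Missing join condition: each purchases row is matched to all customers rows instead of just its own

Fix: Add ON c.customer_id = p.id to the JOIN

Corrected query:
SELECT c.id, p.name, c.amount FROM customers p JOIN purchases c ON c.customer_id = p.id

Result:
id | name  | amount 
---+-------+--------
1  | Eve   | 1952.82
2  | Frank | 1419.6 
3  | Grace | 1446.44
4  | Carol | 287.32 
5  | Grace | 866.89 
6  | Eve   | 1862   
7  | Carol | 154.39 
8  | Grace | 389.06 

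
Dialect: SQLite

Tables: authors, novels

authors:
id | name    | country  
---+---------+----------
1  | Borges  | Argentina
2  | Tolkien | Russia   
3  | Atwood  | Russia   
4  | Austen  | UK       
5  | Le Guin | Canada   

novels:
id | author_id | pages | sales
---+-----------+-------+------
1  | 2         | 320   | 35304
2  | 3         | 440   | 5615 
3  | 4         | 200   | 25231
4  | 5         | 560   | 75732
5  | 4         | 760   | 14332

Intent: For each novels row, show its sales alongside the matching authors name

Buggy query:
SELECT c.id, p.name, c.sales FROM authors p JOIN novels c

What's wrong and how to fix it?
Bug: Missing join condition: each novels row is matched to all authors rows instead of just its own

Fix: Add ON c.author_id = p.id to the JOIN

Corrected query:
SELECT c.id, p.name, c.sales FROM authors p JOIN novels c ON c.author_id = p.id

Result:
id | name    | sales
---+---------+------
1  | Tolkien | 35304
2  | Atwood  | 5615 
3  | Austen  | 25231
4  | Le Guin | 75732
5  | Austen  | 14332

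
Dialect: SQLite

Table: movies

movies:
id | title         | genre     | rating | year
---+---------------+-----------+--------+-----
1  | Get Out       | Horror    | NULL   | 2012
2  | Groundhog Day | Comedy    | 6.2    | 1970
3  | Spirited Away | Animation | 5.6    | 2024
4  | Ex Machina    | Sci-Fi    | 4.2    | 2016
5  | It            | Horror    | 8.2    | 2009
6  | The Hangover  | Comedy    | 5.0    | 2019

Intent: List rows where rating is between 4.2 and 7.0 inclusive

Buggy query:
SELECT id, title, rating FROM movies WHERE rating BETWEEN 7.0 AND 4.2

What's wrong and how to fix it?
Bug: BETWEEN expects the lower bound first; with 7.0 AND 4.2 the range is empty

Fix: Swap the bounds so the smaller value comes first

Corrected query:
SELECT id, title, rating FROM movies WHERE rating BETWEEN 4.2 AND 7.0

Result:
id | title         | rating
---+---------------+-------
2  | Groundhog Day | 6.2   
3  | Spirited Away | 5.6   
4  | Ex Machina    | 4.2   
6  | The Hangover  | 5     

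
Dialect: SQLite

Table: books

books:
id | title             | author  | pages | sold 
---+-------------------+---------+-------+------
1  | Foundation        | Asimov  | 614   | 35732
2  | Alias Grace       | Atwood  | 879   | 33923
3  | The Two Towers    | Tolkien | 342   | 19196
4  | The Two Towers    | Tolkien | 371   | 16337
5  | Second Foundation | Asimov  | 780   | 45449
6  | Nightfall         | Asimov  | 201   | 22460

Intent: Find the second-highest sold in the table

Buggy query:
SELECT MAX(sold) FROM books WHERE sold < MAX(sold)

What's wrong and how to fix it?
Bug: The inner MAX is an aggregate inside WHERE, which is not allowed

Fix: Put the inner MAX in a scalar subquery

Corrected query:
SELECT MAX(sold) FROM books WHERE sold < (SELECT MAX(sold) FROM books)

Result:
MAX(sold)
---------
35732    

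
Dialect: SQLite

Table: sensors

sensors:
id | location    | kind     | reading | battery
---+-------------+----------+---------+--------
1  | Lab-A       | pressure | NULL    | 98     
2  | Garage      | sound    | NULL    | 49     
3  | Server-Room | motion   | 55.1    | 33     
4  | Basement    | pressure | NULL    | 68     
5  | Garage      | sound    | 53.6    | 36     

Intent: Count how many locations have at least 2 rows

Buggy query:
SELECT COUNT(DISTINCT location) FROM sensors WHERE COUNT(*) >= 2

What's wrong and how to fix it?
Bug: COUNT(*) cannot appear in WHERE; the per-group count doesn't exist yet

Fix: Group first with HAVING COUNT(*) >= 2, then COUNT the resulting groups

Corrected query:
SELECT COUNT(*) FROM (SELECT location FROM sensors GROUP BY location HAVING COUNT(*) >= 2)

Result:
COUNT(*)
--------
1       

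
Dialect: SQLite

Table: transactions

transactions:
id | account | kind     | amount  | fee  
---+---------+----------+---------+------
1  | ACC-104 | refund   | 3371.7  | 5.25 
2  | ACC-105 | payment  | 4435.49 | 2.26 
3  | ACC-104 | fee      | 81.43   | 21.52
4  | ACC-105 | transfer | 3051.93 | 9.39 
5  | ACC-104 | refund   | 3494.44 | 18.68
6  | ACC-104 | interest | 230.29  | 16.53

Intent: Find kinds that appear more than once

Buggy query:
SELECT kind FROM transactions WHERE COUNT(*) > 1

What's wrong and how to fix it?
Bug: WHERE can't reference COUNT(*); aggregates are computed after WHERE

Fix: Group first, then use HAVING for the count condition

Corrected query:
SELECT kind FROM transactions GROUP BY kind HAVING COUNT(*) > 1

Result:
kind  
------
refund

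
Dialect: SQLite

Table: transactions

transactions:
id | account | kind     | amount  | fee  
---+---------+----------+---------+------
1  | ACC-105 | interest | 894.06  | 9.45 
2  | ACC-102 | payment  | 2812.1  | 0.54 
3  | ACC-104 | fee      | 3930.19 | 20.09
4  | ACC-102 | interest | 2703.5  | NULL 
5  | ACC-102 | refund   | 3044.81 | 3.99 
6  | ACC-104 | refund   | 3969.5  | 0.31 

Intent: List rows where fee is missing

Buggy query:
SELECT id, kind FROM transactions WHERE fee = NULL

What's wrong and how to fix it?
Bug: '= NULL' is always unknown in SQL three-valued logic, so no rows match

Fix: Use IS NULL to test for NULL

Corrected query:
SELECT id, kind FROM transactions WHERE fee IS NULL

Result:
id | kind    
---+---------
4  | interest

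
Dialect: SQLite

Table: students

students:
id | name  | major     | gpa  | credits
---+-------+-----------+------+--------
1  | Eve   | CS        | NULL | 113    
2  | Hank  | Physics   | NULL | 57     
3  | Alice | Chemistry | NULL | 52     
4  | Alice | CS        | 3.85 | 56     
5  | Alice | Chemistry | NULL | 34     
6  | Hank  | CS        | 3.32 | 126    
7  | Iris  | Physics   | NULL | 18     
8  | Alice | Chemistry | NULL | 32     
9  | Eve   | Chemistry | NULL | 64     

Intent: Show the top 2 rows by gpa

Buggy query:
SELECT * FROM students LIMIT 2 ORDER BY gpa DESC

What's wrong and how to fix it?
Bug: LIMIT must come after ORDER BY

Fix: Swap the clauses: ORDER BY first, then LIMIT

Corrected query:
SELECT * FROM students ORDER BY gpa DESC LIMIT 2

Result:
id | name  | major | gpa  | credits
---+-------+-------+------+--------
4  | Alice | CS    | 3.85 | 56     
6  | Hank  | CS    | 3.32 | 126    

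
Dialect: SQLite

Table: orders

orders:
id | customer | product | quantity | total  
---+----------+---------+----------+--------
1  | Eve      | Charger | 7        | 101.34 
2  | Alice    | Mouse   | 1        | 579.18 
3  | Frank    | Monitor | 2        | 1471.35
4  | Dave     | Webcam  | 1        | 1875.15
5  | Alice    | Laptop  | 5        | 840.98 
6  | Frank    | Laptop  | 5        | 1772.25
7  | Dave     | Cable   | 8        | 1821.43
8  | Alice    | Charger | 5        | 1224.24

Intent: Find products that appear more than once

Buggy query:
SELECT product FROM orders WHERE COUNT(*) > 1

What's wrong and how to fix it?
Bug: COUNT(*) is an aggregate and cannot be used in WHERE

Fix: Group first, then use HAVING for the count condition

Corrected query:
SELECT product FROM orders GROUP BY product HAVING COUNT(*) > 1

Result:
product
-------
Charger
Laptop 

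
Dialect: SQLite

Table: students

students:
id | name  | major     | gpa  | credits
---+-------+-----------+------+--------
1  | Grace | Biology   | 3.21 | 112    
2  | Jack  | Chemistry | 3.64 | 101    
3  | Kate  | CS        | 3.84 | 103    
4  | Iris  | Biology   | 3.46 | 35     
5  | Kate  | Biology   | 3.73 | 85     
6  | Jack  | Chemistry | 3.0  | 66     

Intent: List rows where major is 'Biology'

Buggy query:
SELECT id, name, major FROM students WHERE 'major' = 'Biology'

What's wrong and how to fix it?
Bug: 'major' in single quotes is a string literal, not the column; the comparison is literal-vs-literal and never true

Fix: Remove the quotes around the column name (or use double quotes for an identifier)

Corrected query:
SELECT id, name, major FROM students WHERE major = 'Biology'

Result:
id | name  | major  
---+-------+--------
1  | Grace | Biology
4  | Iris  | Biology
5  | Kate  | Biology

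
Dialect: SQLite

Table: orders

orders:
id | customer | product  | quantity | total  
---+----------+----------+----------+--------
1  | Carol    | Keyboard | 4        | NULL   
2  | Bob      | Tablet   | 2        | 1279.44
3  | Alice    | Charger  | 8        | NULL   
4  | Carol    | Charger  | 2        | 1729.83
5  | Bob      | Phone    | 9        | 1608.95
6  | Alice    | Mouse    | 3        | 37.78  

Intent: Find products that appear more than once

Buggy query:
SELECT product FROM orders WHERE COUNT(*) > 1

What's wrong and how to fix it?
Bug: COUNT(*) is an aggregate and cannot be used in WHERE

Fix: GROUP BY product, then filter groups with HAVING COUNT(*) > 1

Corrected query:
SELECT product FROM orders GROUP BY product HAVING COUNT(*) > 1

Result:
product
-------
Charger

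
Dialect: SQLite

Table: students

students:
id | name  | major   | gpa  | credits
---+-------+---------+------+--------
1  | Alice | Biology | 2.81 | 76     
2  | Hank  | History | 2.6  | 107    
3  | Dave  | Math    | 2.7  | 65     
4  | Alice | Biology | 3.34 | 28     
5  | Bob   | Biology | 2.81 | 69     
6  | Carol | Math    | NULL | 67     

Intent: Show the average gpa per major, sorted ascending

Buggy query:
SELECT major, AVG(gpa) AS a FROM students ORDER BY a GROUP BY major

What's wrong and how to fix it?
Bug: GROUP BY must precede ORDER BY

Fix: Move ORDER BY to the end, after GROUP BY

Corrected query:
SELECT major, AVG(gpa) AS a FROM students GROUP BY major ORDER BY a

Result:
major   | a       
--------+---------
History | 2.6     
Math    | 2.7     
Biology | 2.986667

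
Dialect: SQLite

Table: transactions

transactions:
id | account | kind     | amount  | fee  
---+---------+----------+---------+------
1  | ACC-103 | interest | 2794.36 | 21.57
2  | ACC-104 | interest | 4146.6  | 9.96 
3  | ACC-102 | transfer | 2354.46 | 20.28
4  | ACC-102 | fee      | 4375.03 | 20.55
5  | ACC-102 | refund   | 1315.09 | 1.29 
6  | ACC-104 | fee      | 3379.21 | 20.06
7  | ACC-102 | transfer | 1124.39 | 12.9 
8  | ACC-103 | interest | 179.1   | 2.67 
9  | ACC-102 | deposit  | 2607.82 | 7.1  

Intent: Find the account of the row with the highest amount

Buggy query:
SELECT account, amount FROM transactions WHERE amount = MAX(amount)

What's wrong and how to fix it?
Bug: WHERE is evaluated per row; an aggregate over the whole table isn't defined there

Fix: Use a subquery: WHERE amount = (SELECT MAX(amount) FROM transactions)

Corrected query:
SELECT account, amount FROM transactions WHERE amount = (SELECT MAX(amount) FROM transactions)

Result:
account | amount 
--------+--------
ACC-102 | 4375.03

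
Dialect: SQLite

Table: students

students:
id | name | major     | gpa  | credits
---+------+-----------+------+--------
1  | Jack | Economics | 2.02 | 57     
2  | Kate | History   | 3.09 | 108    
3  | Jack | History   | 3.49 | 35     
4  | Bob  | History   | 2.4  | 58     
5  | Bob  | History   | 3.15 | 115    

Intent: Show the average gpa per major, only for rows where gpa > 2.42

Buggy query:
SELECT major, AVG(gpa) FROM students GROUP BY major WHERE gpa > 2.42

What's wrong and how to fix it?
Bug: WHERE cannot follow GROUP BY

Fix: Place WHERE between FROM and GROUP BY

Corrected query:
SELECT major, AVG(gpa) FROM students WHERE gpa > 2.42 GROUP BY major

Result:
major   | AVG(gpa)
--------+---------
History | 3.243333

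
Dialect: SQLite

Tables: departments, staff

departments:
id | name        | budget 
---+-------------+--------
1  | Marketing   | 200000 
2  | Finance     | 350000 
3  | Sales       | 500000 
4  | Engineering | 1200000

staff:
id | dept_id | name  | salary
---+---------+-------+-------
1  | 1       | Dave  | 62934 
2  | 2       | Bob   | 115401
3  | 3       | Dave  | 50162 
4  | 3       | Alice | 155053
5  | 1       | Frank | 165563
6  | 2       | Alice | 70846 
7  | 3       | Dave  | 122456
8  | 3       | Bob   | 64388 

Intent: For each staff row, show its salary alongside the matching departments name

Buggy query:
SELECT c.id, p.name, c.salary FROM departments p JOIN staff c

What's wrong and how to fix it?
Bug: Missing join condition: each staff row is matched to all departments rows instead of just its own

Fix: Specify the join condition linking the foreign key to the parent id

Corrected query:
SELECT c.id, p.name, c.salary FROM departments p JOIN staff c ON c.dept_id = p.id

Result:
id | name      | salary
---+-----------+-------
1  | Marketing | 62934 
2  | Finance   | 115401
3  | Sales     | 50162 
4  | Sales     | 155053
5  | Marketing | 165563
6  | Finance   | 70846 
7  | Sales     | 122456
8  | Sales     | 64388 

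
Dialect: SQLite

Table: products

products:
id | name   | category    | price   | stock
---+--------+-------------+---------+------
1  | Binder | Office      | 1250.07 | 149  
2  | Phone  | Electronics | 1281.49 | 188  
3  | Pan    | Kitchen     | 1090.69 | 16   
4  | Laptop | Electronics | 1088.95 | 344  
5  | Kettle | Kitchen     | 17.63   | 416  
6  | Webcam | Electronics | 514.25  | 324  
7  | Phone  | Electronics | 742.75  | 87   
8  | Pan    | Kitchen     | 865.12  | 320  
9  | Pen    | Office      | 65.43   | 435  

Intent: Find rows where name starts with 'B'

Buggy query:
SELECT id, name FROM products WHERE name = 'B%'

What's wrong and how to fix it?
Bug: Wildcards only work with LIKE; '=' treats '%' as a literal character

Fix: Replace '=' with LIKE so 'B%' is treated as a pattern

Corrected query:
SELECT id, name FROM products WHERE name LIKE 'B%'

Result:
id | name  
---+-------
1  | Binder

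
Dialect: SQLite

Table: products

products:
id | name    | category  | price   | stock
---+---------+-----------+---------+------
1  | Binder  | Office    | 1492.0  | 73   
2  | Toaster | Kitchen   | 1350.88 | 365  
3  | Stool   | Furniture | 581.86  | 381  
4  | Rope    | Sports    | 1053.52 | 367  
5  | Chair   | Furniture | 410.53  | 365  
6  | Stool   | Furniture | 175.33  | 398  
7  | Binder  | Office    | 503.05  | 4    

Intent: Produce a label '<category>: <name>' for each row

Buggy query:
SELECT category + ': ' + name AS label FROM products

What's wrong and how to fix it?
Bug: '+' is numeric addition; on text columns SQLite converts them to 0 instead of concatenating

Fix: Replace + with || to concatenate text

Corrected query:
SELECT category || ': ' || name AS label FROM products

Result:
label           
----------------
Office: Binder  
Kitchen: Toaster
Furniture: Stool
Sports: Rope    
Furniture: Chair
Furniture: Stool
Office: Binder  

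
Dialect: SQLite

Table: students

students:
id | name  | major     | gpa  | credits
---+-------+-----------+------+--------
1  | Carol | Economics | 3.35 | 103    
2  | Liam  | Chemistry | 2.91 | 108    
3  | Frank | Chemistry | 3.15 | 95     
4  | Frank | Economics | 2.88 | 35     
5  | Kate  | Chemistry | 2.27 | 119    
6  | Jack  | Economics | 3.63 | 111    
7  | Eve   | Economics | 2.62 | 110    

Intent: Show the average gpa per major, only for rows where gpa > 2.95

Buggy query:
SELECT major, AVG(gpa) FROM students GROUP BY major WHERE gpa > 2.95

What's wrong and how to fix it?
Bug: Row-level WHERE must come before GROUP BY in the clause order

Fix: Move the WHERE clause before GROUP BY

Corrected query:
SELECT major, AVG(gpa) FROM students WHERE gpa > 2.95 GROUP BY major

Result:
major     | AVG(gpa)
----------+---------
Chemistry | 3.15    
Economics | 3.49    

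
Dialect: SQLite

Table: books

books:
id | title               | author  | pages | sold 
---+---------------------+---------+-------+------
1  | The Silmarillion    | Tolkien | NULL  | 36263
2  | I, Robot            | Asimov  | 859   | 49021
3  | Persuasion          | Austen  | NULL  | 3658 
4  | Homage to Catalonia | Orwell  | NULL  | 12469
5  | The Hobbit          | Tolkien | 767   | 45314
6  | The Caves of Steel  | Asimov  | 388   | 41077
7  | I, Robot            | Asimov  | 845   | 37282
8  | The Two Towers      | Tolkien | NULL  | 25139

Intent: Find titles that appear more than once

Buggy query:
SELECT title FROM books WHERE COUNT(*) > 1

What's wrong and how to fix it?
Bug: WHERE can't reference COUNT(*); aggregates are computed after WHERE

Fix: GROUP BY title, then filter groups with HAVING COUNT(*) > 1

Corrected query:
SELECT title FROM books GROUP BY title HAVING COUNT(*) > 1

Result:
title   
--------
I, Robot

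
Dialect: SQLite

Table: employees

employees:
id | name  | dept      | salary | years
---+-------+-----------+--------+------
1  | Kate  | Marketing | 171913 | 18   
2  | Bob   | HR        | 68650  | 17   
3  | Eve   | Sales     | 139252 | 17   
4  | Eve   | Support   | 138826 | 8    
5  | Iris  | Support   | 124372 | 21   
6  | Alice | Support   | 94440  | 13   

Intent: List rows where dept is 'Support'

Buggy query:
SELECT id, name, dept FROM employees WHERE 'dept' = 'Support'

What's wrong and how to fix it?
Bug: 'dept' in single quotes is a string literal, not the column; the comparison is literal-vs-literal and never true

Fix: Reference the column as dept without single quotes

Corrected query:
SELECT id, name, dept FROM employees WHERE dept = 'Support'

Result:
id | name  | dept   
---+-------+--------
4  | Eve   | Support
5  | Iris  | Support
6  | Alice | Support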